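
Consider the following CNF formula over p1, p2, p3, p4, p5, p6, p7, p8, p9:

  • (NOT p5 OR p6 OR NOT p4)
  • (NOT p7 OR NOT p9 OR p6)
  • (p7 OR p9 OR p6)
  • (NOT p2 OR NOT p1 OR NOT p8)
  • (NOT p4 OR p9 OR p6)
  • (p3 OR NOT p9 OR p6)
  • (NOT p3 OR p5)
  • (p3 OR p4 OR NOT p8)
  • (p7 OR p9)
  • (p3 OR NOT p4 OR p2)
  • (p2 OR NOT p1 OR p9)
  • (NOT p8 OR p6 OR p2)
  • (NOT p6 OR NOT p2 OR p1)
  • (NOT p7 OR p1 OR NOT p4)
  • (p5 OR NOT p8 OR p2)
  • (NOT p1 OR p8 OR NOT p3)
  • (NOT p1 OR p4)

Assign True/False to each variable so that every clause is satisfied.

p1 = False, p2 = False, p3 = True, p4 = False, p5 = True, p6 = True, p7 = True, p8 = True, p9 = True

Set p1 = False and propagate.
Branch on p2: take p2 = False.
For the remaining variables, p3 = True, p4 = False, p5 = True, p6 = True, p7 = True, p8 = True, p9 = True works.
Every clause has at least one true literal under this assignment.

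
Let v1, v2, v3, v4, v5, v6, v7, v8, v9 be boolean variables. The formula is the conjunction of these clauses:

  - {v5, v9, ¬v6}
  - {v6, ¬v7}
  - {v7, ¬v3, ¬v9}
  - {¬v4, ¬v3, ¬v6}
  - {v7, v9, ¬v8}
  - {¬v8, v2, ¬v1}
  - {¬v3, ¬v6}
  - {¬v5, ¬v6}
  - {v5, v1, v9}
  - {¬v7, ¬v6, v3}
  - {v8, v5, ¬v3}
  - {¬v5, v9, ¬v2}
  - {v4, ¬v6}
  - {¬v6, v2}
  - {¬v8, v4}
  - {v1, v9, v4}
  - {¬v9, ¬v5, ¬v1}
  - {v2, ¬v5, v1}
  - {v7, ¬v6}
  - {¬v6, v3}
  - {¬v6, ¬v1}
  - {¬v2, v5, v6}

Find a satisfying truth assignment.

v1=T, v2=F, v3=F, v4=F, v5=T, v6=F, v7=F, v8=F, v9=F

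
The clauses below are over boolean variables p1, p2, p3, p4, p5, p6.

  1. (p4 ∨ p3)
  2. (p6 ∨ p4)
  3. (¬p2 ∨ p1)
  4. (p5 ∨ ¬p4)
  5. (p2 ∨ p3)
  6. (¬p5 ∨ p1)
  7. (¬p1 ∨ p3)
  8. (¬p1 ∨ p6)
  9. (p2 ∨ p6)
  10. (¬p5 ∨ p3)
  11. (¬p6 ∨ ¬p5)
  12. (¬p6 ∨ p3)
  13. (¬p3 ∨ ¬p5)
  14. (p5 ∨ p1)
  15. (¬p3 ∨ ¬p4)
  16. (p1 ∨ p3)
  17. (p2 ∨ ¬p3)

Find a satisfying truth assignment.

p1 = T, p2 = T, p3 = T, p4 = F, p5 = F, p6 = T

Check each clause:
  1. (p3 ∨ p4) — p3 is true.
  2. (p6 ∨ p4) — p6 is true.
  3. (p1 ∨ ¬p2) — p1 is true.
  4. (¬p4 ∨ p5) — ¬p4 is true.
  5. (p2 ∨ p3) — p2 is true.
  6. (¬p5 ∨ p1) — p1 is true.
  7. (¬p1 ∨ p3) — p3 is true.
  8. (¬p1 ∨ p6) — p6 is true.
  9. (p6 ∨ p2) — p2 is true.
  10. (¬p5 ∨ p3) — p3 is true.
  11. (¬p5 ∨ ¬p6) — ¬p5 is true.
  12. (¬p6 ∨ p3) — p3 is true.
  13. (¬p5 ∨ ¬p3) — ¬p5 is true.
  14. (p1 ∨ p5) — p1 is true.
  15. (¬p4 ∨ ¬p3) — ¬p4 is true.
  16. (p1 ∨ p3) — p1 is true.
  17. (p2 ∨ ¬p3) — p2 is true.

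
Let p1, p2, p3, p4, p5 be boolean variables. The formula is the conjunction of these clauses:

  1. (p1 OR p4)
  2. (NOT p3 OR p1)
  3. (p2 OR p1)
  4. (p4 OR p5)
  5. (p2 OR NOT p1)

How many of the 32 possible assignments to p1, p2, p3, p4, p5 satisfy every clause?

8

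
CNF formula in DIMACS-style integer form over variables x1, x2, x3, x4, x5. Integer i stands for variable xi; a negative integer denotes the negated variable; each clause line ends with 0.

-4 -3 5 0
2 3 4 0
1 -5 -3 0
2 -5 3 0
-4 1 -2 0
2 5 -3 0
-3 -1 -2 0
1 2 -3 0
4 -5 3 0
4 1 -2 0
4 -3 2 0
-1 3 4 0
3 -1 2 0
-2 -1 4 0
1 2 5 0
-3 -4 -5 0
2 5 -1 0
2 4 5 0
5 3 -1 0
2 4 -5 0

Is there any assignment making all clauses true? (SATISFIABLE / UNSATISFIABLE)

SATISFIABLE

Set x1 = True and propagate.
Try x2 = True.
  then x3 is forced to False.
  then x4 is forced to True.
  then x5 is forced to True.
So x1 = True, x2 = True, x3 = False, x4 = True, x5 = True is a satisfying assignment.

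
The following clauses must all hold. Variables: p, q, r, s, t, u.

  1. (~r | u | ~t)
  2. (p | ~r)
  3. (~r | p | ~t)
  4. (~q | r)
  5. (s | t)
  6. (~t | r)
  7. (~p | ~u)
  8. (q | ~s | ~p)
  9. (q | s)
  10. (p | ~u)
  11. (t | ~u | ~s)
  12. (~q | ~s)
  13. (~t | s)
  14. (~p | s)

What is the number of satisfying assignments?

1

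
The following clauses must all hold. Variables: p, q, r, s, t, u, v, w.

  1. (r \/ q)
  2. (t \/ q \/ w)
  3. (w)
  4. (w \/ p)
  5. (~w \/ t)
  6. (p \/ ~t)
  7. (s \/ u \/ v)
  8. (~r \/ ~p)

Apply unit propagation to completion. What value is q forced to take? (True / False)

True

(w) stands alone — w = True.
(~w \/ t): since w = True, the clause reduces to (t). t = True.
From (p \/ ~t) and t = True: p = True.
From (~r \/ ~p) and p = True: r = False.
(q \/ r): since r = False, the clause reduces to (q). q = True.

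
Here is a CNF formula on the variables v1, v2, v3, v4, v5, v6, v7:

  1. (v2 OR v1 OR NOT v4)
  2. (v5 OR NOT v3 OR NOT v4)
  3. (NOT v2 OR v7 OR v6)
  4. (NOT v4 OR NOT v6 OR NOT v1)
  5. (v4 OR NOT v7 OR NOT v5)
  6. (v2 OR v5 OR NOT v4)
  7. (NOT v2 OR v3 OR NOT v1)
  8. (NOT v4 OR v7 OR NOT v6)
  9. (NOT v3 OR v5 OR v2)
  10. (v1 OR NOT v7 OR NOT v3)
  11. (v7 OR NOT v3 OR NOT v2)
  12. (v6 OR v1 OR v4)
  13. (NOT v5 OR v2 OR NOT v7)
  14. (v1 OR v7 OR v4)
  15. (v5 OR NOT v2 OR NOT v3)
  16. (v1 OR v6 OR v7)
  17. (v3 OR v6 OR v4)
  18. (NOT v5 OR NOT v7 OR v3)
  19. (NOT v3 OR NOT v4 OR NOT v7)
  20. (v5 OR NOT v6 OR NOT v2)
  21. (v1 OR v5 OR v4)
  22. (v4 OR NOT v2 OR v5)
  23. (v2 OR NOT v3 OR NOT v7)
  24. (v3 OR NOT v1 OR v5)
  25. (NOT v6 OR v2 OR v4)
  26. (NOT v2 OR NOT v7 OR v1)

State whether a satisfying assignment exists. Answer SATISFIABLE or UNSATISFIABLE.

SATISFIABLE

Try v1 = True.
Set v2 = False and propagate.
Branch on v3: take v3 = True.
  then v5 is forced to True.
  then v7 is forced to False.
For the remaining variables, v4 = False, v6 = False works.
Every clause has at least one true literal under this assignment.
So v1=True, v2=False, v3=True, v4=False, v5=True, v6=False, v7=False is a satisfying assignment.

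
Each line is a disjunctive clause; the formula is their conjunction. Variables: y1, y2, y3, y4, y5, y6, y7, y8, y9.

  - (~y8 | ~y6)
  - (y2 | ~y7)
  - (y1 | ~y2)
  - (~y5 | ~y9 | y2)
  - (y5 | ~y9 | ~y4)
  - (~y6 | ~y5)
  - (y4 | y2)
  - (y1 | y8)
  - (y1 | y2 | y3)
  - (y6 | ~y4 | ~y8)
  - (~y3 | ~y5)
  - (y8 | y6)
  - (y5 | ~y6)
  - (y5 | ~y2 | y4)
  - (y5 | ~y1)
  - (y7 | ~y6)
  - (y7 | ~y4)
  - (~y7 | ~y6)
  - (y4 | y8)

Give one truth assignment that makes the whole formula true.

y1=True, y2=True, y3=False, y4=False, y5=True, y6=False, y7=False, y8=True, y9=True

Check each clause:
  1. (~y8 | ~y6) — ~y6 is true.
  2. (y2 | ~y7) — ~y7 is true.
  3. (y1 | ~y2) — y1 is true.
  4. (~y9 | ~y5 | y2) — y2 is true.
  5. (~y9 | ~y4 | y5) — ~y4 is true.
  6. (~y5 | ~y6) — ~y6 is true.
  7. (y2 | y4) — y2 is true.
  8. (y8 | y1) — y8 is true.
  9. (y2 | y1 | y3) — y1 is true.
  10. (~y8 | ~y4 | y6) — ~y4 is true.
  11. (~y3 | ~y5) — ~y3 is true.
  12. (y6 | y8) — y8 is true.
  13. (y5 | ~y6) — ~y6 is true.
  14. (~y2 | y5 | y4) — y5 is true.
  15. (~y1 | y5) — y5 is true.
  16. (y7 | ~y6) — ~y6 is true.
  17. (y7 | ~y4) — ~y4 is true.
  18. (~y7 | ~y6) — ~y7 is true.
  19. (y8 | y4) — y8 is true.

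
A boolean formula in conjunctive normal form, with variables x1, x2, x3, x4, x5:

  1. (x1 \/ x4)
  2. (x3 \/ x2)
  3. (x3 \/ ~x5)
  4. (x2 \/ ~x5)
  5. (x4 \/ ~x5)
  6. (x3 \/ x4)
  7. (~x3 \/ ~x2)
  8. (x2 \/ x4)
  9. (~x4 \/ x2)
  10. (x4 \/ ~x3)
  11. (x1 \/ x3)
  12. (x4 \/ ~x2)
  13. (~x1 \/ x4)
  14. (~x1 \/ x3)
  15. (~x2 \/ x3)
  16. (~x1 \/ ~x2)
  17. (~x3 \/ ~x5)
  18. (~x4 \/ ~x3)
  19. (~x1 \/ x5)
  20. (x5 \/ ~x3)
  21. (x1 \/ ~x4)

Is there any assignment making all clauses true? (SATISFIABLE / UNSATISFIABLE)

UNSATISFIABLE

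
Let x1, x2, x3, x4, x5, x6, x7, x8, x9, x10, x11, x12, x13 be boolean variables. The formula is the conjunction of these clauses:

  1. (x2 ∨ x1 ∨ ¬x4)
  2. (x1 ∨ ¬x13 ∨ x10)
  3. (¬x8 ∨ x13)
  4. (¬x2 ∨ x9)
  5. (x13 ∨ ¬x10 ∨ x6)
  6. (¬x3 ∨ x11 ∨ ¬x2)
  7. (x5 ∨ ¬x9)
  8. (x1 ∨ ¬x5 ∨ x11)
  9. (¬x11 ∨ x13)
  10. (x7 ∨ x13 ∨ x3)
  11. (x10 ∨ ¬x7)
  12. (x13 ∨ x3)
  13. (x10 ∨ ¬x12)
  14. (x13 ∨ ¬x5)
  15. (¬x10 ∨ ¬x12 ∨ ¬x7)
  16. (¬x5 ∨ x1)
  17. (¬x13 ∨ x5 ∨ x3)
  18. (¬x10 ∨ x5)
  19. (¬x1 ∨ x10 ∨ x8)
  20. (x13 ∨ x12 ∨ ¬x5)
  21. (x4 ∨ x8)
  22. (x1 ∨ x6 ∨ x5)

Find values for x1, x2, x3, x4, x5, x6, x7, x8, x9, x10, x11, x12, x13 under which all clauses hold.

Set x1 = True and propagate.
Set x2 = False and propagate.
Set x3 = False and propagate.
  then x13 is forced to True.
  then x5 is forced to True.
For the remaining variables, x4 = True, x6 = False, x7 = True, x8 = True, x9 = True, x10 = True, x11 = False, x12 = False works.

x1 = True, x2 = False, x3 = False, x4 = True, x5 = True, x6 = False, x7 = True, x8 = True, x9 = True, x10 = True, x11 = False, x12 = False, x13 = True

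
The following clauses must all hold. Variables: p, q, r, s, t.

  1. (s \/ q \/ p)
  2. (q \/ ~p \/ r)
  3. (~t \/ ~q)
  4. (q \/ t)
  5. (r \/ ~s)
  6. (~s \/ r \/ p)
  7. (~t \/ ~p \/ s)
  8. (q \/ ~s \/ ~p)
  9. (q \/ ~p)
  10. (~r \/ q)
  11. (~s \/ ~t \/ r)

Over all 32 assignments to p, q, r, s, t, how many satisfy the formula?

6

Satisfying assignments:
  p=0 q=1 r=0 s=0 t=0
  p=0 q=1 r=1 s=0 t=0
  p=0 q=1 r=1 s=1 t=0
  p=1 q=1 r=0 s=0 t=0
  p=1 q=1 r=1 s=0 t=0
  p=1 q=1 r=1 s=1 t=0
Count: 6.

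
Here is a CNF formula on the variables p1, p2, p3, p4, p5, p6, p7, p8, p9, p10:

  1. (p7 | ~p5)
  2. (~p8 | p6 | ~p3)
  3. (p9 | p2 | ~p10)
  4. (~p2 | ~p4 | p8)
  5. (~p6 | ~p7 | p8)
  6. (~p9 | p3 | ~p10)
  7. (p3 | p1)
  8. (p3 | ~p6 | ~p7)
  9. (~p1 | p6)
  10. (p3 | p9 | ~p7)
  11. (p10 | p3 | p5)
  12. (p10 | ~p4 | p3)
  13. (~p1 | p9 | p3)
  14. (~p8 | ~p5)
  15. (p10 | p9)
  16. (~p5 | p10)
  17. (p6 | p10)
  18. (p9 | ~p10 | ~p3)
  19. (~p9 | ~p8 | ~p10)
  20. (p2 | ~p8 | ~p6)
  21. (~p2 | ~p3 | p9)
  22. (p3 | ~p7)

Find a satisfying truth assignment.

p1=True, p2=False, p3=True, p4=False, p5=False, p6=True, p7=False, p8=False, p9=True, p10=False

Pure literal: p4 appears only negated; assign p4 = False.
Branch on p1: take p1 = True.
  then p6 is forced to True.
For the remaining variables, p2 = False, p3 = True, p5 = False, p7 = False, p8 = False, p9 = True, p10 = False works.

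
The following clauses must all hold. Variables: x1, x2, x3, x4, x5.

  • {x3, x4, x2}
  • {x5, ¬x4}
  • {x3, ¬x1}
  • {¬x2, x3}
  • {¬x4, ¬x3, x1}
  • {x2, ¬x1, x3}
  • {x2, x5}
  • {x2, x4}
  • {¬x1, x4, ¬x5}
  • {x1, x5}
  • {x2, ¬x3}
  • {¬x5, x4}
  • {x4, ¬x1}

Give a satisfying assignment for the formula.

x1 = T, x2 = T, x3 = T, x4 = T, x5 = T

Set x1 = True and propagate.
  then x3 is forced to True.
  then x2 is forced to True.
  then x4 is forced to True.
  then x5 is forced to True.
Every clause has at least one true literal under this assignment.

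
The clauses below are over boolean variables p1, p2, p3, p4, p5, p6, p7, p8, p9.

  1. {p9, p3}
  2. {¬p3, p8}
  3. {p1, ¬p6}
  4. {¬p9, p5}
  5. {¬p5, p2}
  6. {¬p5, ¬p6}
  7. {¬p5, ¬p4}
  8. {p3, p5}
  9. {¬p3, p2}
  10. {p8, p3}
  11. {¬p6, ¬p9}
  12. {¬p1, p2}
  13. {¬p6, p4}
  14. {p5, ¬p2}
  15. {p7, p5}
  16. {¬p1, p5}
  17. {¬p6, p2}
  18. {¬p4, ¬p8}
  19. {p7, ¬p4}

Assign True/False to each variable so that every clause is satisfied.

p1 = 1  p2 = 1  p3 = 1  p4 = 0  p5 = 1  p6 = 0  p7 = 1  p8 = 1  p9 = 0

Pure literal: p6 appears only negated; assign p6 = False.
p7 occurs only positively in the remaining clauses — set p7 = True.
Set p1 = True and propagate.
  then p2 is forced to True.
  then p5 is forced to True.
  then p4 is forced to False.
Try p3 = True.
  then p8 is forced to True.
p9 is now unconstrained; take p9 = False.
Every clause has at least one true literal under this assignment.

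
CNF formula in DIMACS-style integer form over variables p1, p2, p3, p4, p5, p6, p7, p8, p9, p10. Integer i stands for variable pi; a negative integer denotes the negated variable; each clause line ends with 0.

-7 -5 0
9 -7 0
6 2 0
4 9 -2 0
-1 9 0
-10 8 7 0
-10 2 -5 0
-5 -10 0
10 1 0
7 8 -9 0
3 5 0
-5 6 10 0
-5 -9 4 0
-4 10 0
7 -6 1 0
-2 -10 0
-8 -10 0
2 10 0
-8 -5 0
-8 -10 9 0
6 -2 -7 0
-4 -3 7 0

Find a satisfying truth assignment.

Set p1 = False and propagate.
  then p10 is forced to True.
  then p5 is forced to False.
  then p3 is forced to True.
  then p2 is forced to False.
  then p6 is forced to True.
  then p7 is forced to True.
  then p9 is forced to True.
  then p8 is forced to False.
p4 is now unconstrained; take p4 = True.
Every clause has at least one true literal under this assignment.
Check each clause:
  1. {¬p7, ¬p5} — ¬p5 is true.
  2. {p9, ¬p7} — p9 is true.
  3. {p2, p6} — p6 is true.
  4. {¬p2, p9, p4} — p9 is true.
  5. {¬p1, p9} — p9 is true.
  6. {p8, ¬p10, p7} — p7 is true.
  7. {¬p10, ¬p5, p2} — ¬p5 is true.
  8. {¬p5, ¬p10} — ¬p5 is true.
  9. {p1, p10} — p10 is true.
  10. {¬p9, p8, p7} — p7 is true.
  11. {p3, p5} — p3 is true.
  12. {p10, ¬p5, p6} — p10 is true.
  13. {p4, ¬p5, ¬p9} — ¬p5 is true.
  14. {¬p4, p10} — p10 is true.
  15. {p1, p7, ¬p6} — p7 is true.
  16. {¬p10, ¬p2} — ¬p2 is true.
  17. {¬p8, ¬p10} — ¬p8 is true.
  18. {p10, p2} — p10 is true.
  19. {¬p8, ¬p5} — ¬p8 is true.
  20. {¬p10, ¬p8, p9} — ¬p8 is true.
  21. {p6, ¬p2, ¬p7} — ¬p2 is true.
  22. {p7, ¬p4, ¬p3} — p7 is true.

p1 = F, p2 = F, p3 = T, p4 = T, p5 = F, p6 = T, p7 = T, p8 = F, p9 = T, p10 = T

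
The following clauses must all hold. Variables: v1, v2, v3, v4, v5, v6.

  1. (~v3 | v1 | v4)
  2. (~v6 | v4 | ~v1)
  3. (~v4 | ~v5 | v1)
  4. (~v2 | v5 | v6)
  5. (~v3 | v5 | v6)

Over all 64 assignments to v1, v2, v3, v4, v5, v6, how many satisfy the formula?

30

Split on v1, then v4.
  v1=1, v4=1: 13 of the 16 assignments to (v2,v3,v5,v6) work.
  v1=1, v4=0: 5 of the 16 assignments to (v2,v3,v5,v6) work.
  v1=0, v4=1: 5 of the 16 assignments to (v2,v3,v5,v6) work.
  v1=0, v4=0: 7 of the 16 assignments to (v2,v3,v5,v6) work.
Total: 13 + 5 + 5 + 7 = 30.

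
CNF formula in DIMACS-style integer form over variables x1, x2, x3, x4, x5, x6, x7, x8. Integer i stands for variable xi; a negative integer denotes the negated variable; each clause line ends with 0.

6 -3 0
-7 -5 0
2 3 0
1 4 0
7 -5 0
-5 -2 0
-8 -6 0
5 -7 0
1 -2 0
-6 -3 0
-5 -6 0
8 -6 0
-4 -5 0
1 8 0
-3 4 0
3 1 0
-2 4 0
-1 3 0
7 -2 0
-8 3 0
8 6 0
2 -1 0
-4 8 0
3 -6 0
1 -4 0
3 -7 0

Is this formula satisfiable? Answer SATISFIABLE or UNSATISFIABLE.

UNSATISFIABLE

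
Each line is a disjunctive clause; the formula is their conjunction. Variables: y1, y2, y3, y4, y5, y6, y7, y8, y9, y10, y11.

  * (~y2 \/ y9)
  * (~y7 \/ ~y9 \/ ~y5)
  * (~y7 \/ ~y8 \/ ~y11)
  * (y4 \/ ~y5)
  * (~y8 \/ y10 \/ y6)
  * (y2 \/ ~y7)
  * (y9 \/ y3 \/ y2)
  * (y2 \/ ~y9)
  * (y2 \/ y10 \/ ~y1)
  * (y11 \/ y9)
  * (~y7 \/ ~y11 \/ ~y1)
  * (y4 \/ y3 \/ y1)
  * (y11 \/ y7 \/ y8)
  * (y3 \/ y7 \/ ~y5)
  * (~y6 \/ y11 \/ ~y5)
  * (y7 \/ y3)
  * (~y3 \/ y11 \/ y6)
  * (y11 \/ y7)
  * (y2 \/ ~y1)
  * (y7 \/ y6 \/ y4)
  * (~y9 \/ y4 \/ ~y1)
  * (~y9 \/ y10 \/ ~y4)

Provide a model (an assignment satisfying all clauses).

y1=0  y2=1  y3=0  y4=1  y5=0  y6=0  y7=1  y8=1  y9=1  y10=1  y11=0

Check each clause:
  1. (y9 \/ ~y2) — y9 is true.
  2. (~y9 \/ ~y5 \/ ~y7) — ~y5 is true.
  3. (~y7 \/ ~y11 \/ ~y8) — ~y11 is true.
  4. (y4 \/ ~y5) — ~y5 is true.
  5. (y6 \/ y10 \/ ~y8) — y10 is true.
  6. (~y7 \/ y2) — y2 is true.
  7. (y9 \/ y2 \/ y3) — y9 is true.
  8. (y2 \/ ~y9) — y2 is true.
  9. (y2 \/ y10 \/ ~y1) — y10 is true.
  10. (y9 \/ y11) — y9 is true.
  11. (~y1 \/ ~y11 \/ ~y7) — ~y11 is true.
  12. (y1 \/ y3 \/ y4) — y4 is true.
  13. (y11 \/ y8 \/ y7) — y8 is true.
  14. (y3 \/ y7 \/ ~y5) — ~y5 is true.
  15. (~y6 \/ ~y5 \/ y11) — ~y6 is true.
  16. (y3 \/ y7) — y7 is true.
  17. (y11 \/ ~y3 \/ y6) — ~y3 is true.
  18. (y11 \/ y7) — y7 is true.
  19. (y2 \/ ~y1) — y2 is true.
  20. (y6 \/ y4 \/ y7) — y4 is true.
  21. (y4 \/ ~y1 \/ ~y9) — y4 is true.
  22. (~y9 \/ ~y4 \/ y10) — y10 is true.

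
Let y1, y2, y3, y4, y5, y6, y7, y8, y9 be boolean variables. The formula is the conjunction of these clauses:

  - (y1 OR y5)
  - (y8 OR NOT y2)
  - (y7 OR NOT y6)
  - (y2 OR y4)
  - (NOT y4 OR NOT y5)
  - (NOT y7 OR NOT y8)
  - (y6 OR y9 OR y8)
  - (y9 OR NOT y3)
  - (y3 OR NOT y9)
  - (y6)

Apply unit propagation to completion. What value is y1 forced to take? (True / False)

(y6) stands alone — y6 = True.
From (y7 OR NOT y6) and y6 = True: y7 = True.
In (NOT y8 OR NOT y7), NOT y7 is now false; NOT y8 must hold, so y8 = False.
From (NOT y2 OR y8) and y8 = False: y2 = False.
(y4 OR y2) with y2 = False leaves only y4, so y4 = True.
From (NOT y5 OR NOT y4) and y4 = True: y5 = False.
(y1 OR y5) with y5 = False leaves only y1, so y1 = True.

True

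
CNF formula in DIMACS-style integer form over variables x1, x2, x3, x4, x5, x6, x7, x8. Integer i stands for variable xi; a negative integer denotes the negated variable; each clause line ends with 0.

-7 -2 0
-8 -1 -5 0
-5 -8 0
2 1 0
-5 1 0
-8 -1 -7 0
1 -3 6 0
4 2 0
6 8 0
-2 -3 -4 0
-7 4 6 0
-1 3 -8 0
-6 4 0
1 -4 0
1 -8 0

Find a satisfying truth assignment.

x1=1  x2=0  x3=1  x4=1  x5=1  x6=1  x7=1  x8=0

Branch on x1: take x1 = True.
Set x2 = False and propagate.
  then x4 is forced to True.
Try x3 = True.
For the remaining variables, x5 = True, x6 = True, x7 = True, x8 = False works.
Every clause has at least one true literal under this assignment.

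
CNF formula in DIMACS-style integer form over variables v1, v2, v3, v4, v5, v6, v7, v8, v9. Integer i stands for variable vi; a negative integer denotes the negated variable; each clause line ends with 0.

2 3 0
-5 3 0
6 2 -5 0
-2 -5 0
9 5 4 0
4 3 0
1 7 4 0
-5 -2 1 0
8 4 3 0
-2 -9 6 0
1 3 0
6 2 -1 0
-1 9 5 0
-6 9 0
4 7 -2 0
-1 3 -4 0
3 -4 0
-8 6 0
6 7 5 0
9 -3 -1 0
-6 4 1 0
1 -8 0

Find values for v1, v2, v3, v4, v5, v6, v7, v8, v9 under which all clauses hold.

v7 occurs only positively in the remaining clauses — set v7 = True.
Set v1 = False and propagate.
  then v3 is forced to True.
  then v8 is forced to False.
For the remaining variables, v2 = False, v4 = True, v5 = False, v6 = False, v9 = True works.

v1=0, v2=0, v3=1, v4=1, v5=0, v6=0, v7=1, v8=0, v9=1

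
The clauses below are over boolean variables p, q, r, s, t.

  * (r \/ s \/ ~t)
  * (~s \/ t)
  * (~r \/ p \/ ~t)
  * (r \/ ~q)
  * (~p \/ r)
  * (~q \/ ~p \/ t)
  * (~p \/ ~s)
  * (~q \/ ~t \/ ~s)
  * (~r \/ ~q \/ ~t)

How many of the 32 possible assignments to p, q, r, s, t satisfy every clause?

6

Satisfying assignments:
  p=F q=F r=F s=F t=F
  p=F q=F r=F s=T t=T
  p=F q=F r=T s=F t=F
  p=F q=T r=T s=F t=F
  p=T q=F r=T s=F t=F
  p=T q=F r=T s=F t=T
Count: 6.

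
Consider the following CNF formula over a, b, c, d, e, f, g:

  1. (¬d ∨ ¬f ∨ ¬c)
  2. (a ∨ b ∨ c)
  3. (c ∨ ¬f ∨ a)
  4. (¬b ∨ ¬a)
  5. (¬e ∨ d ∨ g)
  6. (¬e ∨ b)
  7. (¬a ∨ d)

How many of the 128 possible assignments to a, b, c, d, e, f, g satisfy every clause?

Split on a, then b.
  a=1, b=1: a clause becomes empty — 0.
  a=1, b=0: g free; 3 ways for (c,d,e,f) × 2^1 = 6.
  a=0, b=1: 17 of the 32 assignments to (c,d,e,f,g) work.
  a=0, b=0: g free; 3 ways for (c,d,e,f) × 2^1 = 6.
Total: 0 + 6 + 17 + 6 = 29.

29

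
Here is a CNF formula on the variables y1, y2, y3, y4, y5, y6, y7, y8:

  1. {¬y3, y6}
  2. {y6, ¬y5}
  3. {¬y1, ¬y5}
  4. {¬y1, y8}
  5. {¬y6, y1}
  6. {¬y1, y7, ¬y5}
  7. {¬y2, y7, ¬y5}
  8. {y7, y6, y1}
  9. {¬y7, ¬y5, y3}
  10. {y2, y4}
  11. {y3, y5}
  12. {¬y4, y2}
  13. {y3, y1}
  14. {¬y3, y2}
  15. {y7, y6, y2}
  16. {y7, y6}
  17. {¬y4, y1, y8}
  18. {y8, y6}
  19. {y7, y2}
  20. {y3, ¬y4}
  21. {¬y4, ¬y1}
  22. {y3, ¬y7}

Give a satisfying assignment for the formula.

y1=T, y2=T, y3=T, y4=F, y5=F, y6=T, y7=T, y8=T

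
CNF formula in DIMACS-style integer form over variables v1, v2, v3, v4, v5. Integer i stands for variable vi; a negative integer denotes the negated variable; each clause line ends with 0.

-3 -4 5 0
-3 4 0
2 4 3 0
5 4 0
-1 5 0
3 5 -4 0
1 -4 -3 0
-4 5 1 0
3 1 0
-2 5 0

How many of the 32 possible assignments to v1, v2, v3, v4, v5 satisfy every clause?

Satisfying assignments:
  v1=T v2=F v3=F v4=T v5=T
  v1=T v2=F v3=T v4=T v5=T
  v1=T v2=T v3=F v4=F v5=T
  v1=T v2=T v3=F v4=T v5=T
  v1=T v2=T v3=T v4=T v5=T
Count: 5.

5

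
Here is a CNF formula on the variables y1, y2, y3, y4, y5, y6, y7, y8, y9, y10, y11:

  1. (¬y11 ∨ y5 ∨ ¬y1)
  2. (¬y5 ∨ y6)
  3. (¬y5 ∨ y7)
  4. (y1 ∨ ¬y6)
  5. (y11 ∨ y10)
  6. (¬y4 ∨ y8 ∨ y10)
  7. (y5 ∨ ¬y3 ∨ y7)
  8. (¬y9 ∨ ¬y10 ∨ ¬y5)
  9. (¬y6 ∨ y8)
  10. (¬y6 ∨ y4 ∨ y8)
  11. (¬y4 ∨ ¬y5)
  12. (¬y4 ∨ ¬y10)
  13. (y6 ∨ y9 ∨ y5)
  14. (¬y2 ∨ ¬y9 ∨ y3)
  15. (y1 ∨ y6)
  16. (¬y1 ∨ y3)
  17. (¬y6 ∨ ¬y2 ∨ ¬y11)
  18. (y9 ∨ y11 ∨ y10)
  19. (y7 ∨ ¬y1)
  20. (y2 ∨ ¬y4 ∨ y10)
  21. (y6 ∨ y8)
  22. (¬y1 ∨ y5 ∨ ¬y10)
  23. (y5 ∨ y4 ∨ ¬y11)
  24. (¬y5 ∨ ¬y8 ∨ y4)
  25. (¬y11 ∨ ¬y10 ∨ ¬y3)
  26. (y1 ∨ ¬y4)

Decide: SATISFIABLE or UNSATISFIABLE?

UNSATISFIABLE

y5 = True:
  propagation gives y6=True, y7=True, y1=True, y8=True; an empty clause results — contradiction.
y5 = False:
  y1 = True:
    propagation gives y11=False, y10=True; an empty clause results — contradiction.
  y1 = False:
    propagation gives y6=False; an empty clause results — contradiction.
Every branch closes, so no satisfying assignment exists.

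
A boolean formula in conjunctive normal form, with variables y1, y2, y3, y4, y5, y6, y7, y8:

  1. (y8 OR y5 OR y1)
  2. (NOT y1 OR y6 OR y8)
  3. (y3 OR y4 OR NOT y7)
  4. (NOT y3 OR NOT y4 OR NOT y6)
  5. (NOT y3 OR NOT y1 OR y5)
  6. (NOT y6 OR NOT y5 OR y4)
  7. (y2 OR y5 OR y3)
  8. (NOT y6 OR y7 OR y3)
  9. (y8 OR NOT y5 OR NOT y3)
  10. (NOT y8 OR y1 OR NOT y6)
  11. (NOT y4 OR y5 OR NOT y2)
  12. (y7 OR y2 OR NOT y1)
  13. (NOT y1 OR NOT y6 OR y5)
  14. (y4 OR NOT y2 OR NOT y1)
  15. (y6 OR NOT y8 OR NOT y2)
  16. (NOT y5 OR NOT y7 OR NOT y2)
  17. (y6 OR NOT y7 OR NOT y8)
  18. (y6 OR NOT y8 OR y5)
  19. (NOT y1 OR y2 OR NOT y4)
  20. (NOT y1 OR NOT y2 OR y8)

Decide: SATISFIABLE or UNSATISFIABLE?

SATISFIABLE

Branch on y1: take y1 = False.
Try y2 = False.
The remaining clauses are satisfied by y3 = False, y4 = True, y5 = True, y6 = False, y7 = False, y8 = True.
So y1 = False, y2 = False, y3 = False, y4 = True, y5 = True, y6 = False, y7 = False, y8 = True is a satisfying assignment.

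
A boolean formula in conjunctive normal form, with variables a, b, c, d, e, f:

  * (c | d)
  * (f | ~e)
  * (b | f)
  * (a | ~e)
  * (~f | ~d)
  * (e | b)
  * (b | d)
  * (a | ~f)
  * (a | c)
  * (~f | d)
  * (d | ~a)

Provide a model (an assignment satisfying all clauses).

a = False, b = True, c = True, d = True, e = False, f = False

Check each clause:
  1. (c | d) — c is true.
  2. (~e | f) — ~e is true.
  3. (f | b) — b is true.
  4. (~e | a) — ~e is true.
  5. (~f | ~d) — ~f is true.
  6. (b | e) — b is true.
  7. (d | b) — b is true.
  8. (a | ~f) — ~f is true.
  9. (c | a) — c is true.
  10. (d | ~f) — ~f is true.
  11. (~a | d) — d is true.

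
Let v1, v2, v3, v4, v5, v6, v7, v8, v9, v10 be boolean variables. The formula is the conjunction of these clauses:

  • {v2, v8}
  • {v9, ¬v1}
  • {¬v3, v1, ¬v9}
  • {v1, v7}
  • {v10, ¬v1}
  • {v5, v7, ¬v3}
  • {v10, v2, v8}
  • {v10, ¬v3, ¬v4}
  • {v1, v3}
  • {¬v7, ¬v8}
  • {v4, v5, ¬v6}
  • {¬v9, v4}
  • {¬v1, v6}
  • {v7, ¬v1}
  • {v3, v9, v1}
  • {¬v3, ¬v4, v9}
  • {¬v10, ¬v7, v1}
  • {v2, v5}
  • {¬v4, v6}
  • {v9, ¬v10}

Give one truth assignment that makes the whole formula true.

Pure literal: v2 appears only positively; assign v2 = True.
Branch on v1: take v1 = False.
  then v7 is forced to True.
  then v3 is forced to True.
  then v9 is forced to False.
  then v8 is forced to False.
  then v4 is forced to False.
  then v10 is forced to False.
Set v5 = False and propagate.
  then v6 is forced to False.

v1=False, v2=True, v3=True, v4=False, v5=False, v6=False, v7=True, v8=False, v9=False, v10=False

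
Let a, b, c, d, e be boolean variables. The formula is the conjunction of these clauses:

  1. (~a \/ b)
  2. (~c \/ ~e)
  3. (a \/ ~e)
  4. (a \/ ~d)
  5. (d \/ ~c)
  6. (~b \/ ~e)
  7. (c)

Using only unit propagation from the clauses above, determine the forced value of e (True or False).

False

(c) is a unit clause: c = True.
In (~c \/ ~e), ~c is now false; ~e must hold, so e = False.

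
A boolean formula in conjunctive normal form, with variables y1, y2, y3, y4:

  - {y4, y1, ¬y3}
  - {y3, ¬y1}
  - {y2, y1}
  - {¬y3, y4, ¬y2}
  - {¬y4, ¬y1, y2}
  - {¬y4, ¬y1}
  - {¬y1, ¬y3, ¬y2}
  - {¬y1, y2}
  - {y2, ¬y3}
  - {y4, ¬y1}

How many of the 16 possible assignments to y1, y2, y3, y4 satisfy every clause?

Satisfying assignments:
  y1=F y2=T y3=F y4=F
  y1=F y2=T y3=F y4=T
  y1=F y2=T y3=T y4=T
Count: 3.

3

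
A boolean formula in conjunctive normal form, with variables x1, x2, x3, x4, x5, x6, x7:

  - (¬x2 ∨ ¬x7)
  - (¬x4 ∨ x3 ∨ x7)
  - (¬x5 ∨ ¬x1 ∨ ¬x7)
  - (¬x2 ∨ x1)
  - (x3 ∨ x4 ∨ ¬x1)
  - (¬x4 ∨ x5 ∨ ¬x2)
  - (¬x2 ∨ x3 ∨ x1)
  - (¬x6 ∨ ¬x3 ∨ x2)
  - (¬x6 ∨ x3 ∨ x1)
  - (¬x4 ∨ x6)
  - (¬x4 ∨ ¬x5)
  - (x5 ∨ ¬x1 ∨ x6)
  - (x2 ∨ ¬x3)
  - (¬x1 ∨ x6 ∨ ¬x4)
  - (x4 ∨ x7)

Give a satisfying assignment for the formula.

x1=0, x2=0, x3=0, x4=0, x5=1, x6=0, x7=1

Branch on x1: take x1 = False.
  then x2 is forced to False.
  then x3 is forced to False.
  then x6 is forced to False.
  then x4 is forced to False.
  then x7 is forced to True.
x5 is now unconstrained; take x5 = True.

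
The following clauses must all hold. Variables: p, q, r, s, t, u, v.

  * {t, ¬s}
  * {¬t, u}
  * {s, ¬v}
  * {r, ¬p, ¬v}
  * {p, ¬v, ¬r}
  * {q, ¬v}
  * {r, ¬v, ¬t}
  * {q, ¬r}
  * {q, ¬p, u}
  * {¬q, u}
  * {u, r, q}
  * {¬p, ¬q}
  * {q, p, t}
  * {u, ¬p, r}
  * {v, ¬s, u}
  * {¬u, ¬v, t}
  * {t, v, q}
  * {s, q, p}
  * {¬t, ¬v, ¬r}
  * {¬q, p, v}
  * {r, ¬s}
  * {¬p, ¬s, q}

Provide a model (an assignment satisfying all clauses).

p = True, q = False, r = False, s = False, t = True, u = True, v = False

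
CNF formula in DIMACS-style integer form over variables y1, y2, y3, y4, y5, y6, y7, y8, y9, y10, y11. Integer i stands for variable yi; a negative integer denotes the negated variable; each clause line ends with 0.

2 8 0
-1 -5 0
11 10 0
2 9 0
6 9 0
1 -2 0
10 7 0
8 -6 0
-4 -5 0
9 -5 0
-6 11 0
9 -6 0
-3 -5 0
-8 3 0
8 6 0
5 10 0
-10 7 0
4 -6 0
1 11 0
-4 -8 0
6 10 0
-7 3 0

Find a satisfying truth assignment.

y1=T, y2=T, y3=T, y4=F, y5=F, y6=F, y7=T, y8=T, y9=T, y10=T, y11=F

Check each clause:
  1. (y2 | y8) — y8 is true.
  2. (~y1 | ~y5) — ~y5 is true.
  3. (y11 | y10) — y10 is true.
  4. (y2 | y9) — y9 is true.
  5. (y9 | y6) — y9 is true.
  6. (~y2 | y1) — y1 is true.
  7. (y10 | y7) — y10 is true.
  8. (y8 | ~y6) — y8 is true.
  9. (~y4 | ~y5) — ~y5 is true.
  10. (~y5 | y9) — y9 is true.
  11. (~y6 | y11) — ~y6 is true.
  12. (~y6 | y9) — y9 is true.
  13. (~y3 | ~y5) — ~y5 is true.
  14. (~y8 | y3) — y3 is true.
  15. (y8 | y6) — y8 is true.
  16. (y10 | y5) — y10 is true.
  17. (~y10 | y7) — y7 is true.
  18. (~y6 | y4) — ~y6 is true.
  19. (y1 | y11) — y1 is true.
  20. (~y4 | ~y8) — ~y4 is true.
  21. (y10 | y6) — y10 is true.
  22. (~y7 | y3) — y3 is true.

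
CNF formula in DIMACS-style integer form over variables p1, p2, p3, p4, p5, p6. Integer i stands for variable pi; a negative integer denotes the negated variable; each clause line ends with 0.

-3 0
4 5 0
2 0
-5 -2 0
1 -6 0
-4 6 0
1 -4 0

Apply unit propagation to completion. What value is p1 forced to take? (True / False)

(~p3) is a unit clause: p3 = False.
(p2) stands alone — p2 = True.
(~p2 | ~p5) with p2 = True leaves only ~p5, so p5 = False.
(p4 | p5) with p5 = False leaves only p4, so p4 = True.
From (~p4 | p6) and p4 = True: p6 = True.
(~p6 | p1): since p6 = True, the clause reduces to (p1). p1 = True.

True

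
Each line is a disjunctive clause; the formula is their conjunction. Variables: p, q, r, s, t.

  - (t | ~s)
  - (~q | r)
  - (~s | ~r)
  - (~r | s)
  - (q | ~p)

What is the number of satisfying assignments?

3

The models are:
  p=F q=F r=F s=F t=F
  p=F q=F r=F s=F t=T
  p=F q=F r=F s=T t=T
That's 3 in total.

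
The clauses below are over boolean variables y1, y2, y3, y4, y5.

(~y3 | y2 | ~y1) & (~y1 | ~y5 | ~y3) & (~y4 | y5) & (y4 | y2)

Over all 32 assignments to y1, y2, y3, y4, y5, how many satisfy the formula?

13

Split on y1, then y2.
  y1=T, y2=T: remaining (y3,y4,y5) ∈ {(F,F,F); (F,F,T); (F,T,T); (T,F,F)} — 4.
  y1=T, y2=F: remaining (y3,y4,y5) ∈ {(F,T,T)} — 1.
  y1=F, y2=T: y3 free; 3 ways for (y4,y5) × 2^1 = 6.
  y1=F, y2=F: remaining (y3,y4,y5) ∈ {(F,T,T); (T,T,T)} — 2.
Total: 4 + 1 + 6 + 2 = 13.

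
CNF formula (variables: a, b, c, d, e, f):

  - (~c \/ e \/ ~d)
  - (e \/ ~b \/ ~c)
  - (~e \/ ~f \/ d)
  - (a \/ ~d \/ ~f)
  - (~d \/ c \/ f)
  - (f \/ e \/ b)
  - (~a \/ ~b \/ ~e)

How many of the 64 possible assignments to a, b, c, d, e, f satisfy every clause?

Case analysis on e and d:
  e=T, d=T: 5 of the 16 assignments to (a,b,c,f) work.
  e=T, d=F: c free; 3 ways for (a,b,f) × 2^1 = 6.
  e=F, d=T: remaining (a,b,c,f) ∈ {(T,F,F,T); (T,T,F,T)} — 2.
  e=F, d=F: a free; 4 ways for (b,c,f) × 2^1 = 8.
Total: 5 + 6 + 2 + 8 = 21.

21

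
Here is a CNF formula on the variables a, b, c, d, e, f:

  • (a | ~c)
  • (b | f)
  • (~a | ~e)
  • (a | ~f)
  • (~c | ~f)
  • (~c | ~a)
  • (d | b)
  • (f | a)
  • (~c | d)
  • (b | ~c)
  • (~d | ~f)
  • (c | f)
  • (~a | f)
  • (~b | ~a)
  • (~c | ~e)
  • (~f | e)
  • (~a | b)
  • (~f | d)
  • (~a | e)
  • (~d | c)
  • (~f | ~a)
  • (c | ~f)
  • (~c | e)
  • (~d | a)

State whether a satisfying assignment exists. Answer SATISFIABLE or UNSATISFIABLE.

UNSATISFIABLE

a = True:
  propagation gives e=False; an empty clause results — contradiction.
a = False:
  propagation gives c=False, f=False; an empty clause results — contradiction.
Every branch closes, so no satisfying assignment exists.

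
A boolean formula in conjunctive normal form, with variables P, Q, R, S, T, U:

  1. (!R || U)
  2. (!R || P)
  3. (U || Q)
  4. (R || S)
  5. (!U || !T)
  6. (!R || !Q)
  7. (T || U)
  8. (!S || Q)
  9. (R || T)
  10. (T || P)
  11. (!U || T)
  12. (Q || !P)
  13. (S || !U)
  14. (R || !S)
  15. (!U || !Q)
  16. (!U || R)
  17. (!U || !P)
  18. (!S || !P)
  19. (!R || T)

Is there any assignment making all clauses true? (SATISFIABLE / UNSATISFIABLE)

U = True:
  propagation gives T=False; an empty clause results — contradiction.
U = False:
  propagation gives R=False, Q=True, S=True; an empty clause results — contradiction.
Every branch closes, so no satisfying assignment exists.

UNSATISFIABLE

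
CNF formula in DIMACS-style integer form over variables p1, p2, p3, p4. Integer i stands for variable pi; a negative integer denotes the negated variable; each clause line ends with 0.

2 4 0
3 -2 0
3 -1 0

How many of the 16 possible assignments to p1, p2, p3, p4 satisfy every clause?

7

Satisfying assignments:
  p1=0 p2=0 p3=0 p4=1
  p1=0 p2=0 p3=1 p4=1
  p1=0 p2=1 p3=1 p4=0
  p1=0 p2=1 p3=1 p4=1
  p1=1 p2=0 p3=1 p4=1
  p1=1 p2=1 p3=1 p4=0
  p1=1 p2=1 p3=1 p4=1
Count: 7.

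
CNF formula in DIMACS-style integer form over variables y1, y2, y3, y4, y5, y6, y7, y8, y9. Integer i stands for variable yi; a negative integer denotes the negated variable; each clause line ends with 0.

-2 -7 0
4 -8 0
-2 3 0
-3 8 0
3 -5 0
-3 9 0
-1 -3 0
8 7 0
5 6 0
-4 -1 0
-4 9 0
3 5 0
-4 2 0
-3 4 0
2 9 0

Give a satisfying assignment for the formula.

y1=0, y2=1, y3=1, y4=1, y5=1, y6=0, y7=0, y8=1, y9=1

Check each clause:
  1. (!y7 || !y2) — !y7 is true.
  2. (y4 || !y8) — y4 is true.
  3. (y3 || !y2) — y3 is true.
  4. (!y3 || y8) — y8 is true.
  5. (!y5 || y3) — y3 is true.
  6. (!y3 || y9) — y9 is true.
  7. (!y1 || !y3) — !y1 is true.
  8. (y8 || y7) — y8 is true.
  9. (y6 || y5) — y5 is true.
  10. (!y1 || !y4) — !y1 is true.
  11. (y9 || !y4) — y9 is true.
  12. (y3 || y5) — y3 is true.
  13. (y2 || !y4) — y2 is true.
  14. (!y3 || y4) — y4 is true.
  15. (y9 || y2) — y9 is true.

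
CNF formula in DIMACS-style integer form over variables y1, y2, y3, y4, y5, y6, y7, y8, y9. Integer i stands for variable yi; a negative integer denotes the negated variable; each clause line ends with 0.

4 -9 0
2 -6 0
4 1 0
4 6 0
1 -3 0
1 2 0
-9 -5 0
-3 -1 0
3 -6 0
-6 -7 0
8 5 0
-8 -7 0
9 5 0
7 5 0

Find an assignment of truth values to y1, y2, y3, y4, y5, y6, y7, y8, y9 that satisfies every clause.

y1 = T, y2 = F, y3 = F, y4 = T, y5 = T, y6 = F, y7 = F, y8 = T, y9 = F

Pure literal: y4 appears only positively; assign y4 = True.
Try y1 = True.
  then y3 is forced to False.
  then y6 is forced to False.
Try y5 = True.
  then y9 is forced to False.
Set y7 = False and propagate.
y2, y8 are now unconstrained; take y2 = False, y8 = True.
Every clause has at least one true literal under this assignment.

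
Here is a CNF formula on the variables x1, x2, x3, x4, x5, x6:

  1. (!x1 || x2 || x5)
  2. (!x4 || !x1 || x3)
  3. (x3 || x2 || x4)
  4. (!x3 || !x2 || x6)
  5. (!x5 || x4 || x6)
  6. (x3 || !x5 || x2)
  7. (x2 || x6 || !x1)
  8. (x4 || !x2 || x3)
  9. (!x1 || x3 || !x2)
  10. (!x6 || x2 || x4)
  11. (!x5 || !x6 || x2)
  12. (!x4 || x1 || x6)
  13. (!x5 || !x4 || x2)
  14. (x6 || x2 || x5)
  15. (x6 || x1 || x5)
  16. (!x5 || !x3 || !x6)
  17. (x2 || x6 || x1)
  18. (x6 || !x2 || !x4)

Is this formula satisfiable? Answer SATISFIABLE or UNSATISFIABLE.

SATISFIABLE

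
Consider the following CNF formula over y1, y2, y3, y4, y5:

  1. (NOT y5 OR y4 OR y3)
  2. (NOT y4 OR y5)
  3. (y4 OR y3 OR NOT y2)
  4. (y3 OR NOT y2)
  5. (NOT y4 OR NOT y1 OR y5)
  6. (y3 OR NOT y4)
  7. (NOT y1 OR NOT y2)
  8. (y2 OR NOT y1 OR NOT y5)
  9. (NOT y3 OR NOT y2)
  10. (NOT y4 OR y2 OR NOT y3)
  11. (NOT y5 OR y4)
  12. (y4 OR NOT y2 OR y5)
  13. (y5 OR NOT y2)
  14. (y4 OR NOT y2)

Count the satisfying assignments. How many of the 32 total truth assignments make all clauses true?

4

Satisfying assignments:
  y1=0 y2=0 y3=0 y4=0 y5=0
  y1=0 y2=0 y3=1 y4=0 y5=0
  y1=1 y2=0 y3=0 y4=0 y5=0
  y1=1 y2=0 y3=1 y4=0 y5=0
Count: 4.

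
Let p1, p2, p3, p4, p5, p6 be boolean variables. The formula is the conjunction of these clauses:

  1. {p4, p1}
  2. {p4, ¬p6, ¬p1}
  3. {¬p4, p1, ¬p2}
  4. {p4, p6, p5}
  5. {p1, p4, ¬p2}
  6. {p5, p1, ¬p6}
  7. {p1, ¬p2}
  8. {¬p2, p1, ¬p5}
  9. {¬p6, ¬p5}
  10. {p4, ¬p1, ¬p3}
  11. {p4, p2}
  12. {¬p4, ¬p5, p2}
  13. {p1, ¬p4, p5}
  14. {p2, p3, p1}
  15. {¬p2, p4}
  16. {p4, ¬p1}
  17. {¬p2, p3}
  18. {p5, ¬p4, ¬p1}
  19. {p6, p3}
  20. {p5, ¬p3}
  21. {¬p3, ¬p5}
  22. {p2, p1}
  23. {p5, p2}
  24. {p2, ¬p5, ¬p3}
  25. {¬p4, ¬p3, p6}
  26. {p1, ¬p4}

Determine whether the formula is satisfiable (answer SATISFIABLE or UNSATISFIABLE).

UNSATISFIABLE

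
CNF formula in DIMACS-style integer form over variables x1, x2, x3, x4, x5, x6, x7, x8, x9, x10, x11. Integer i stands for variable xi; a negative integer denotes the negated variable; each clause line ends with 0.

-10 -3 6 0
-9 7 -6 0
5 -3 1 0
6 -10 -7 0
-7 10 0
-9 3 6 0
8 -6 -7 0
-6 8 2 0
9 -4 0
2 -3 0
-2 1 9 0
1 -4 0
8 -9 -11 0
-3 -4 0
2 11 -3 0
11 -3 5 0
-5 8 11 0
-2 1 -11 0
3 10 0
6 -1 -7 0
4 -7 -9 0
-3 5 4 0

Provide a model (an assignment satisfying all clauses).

Pure literal: x8 appears only positively; assign x8 = True.
Branch on x1: take x1 = True.
Set x2 = True and propagate.
For the remaining variables, x3 = False, x4 = True, x5 = False, x6 = True, x7 = True, x9 = True, x10 = True, x11 = False works.

x1=T, x2=T, x3=F, x4=T, x5=F, x6=T, x7=T, x8=T, x9=T, x10=T, x11=F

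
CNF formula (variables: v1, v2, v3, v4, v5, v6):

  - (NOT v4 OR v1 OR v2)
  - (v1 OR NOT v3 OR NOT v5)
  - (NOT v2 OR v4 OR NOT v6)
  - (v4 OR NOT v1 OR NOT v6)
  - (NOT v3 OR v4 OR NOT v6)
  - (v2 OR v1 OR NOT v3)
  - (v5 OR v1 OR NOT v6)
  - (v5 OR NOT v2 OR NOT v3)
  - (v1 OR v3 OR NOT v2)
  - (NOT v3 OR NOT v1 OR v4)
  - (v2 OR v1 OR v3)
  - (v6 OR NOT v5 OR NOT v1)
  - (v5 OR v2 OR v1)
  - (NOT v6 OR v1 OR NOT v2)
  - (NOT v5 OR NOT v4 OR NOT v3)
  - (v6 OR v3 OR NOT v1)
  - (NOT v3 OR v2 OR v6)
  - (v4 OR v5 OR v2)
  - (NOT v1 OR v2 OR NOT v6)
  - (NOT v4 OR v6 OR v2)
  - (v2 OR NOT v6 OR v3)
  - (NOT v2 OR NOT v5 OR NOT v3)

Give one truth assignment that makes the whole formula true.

v1=True, v2=True, v3=False, v4=True, v5=False, v6=True

Check each clause:
  1. (NOT v4 OR v2 OR v1) — v1 is true.
  2. (v1 OR NOT v5 OR NOT v3) — v1 is true.
  3. (NOT v6 OR v4 OR NOT v2) — v4 is true.
  4. (v4 OR NOT v1 OR NOT v6) — v4 is true.
  5. (v4 OR NOT v6 OR NOT v3) — v4 is true.
  6. (v2 OR v1 OR NOT v3) — v1 is true.
  7. (v1 OR v5 OR NOT v6) — v1 is true.
  8. (NOT v2 OR NOT v3 OR v5) — NOT v3 is true.
  9. (v1 OR v3 OR NOT v2) — v1 is true.
  10. (NOT v3 OR NOT v1 OR v4) — v4 is true.
  11. (v1 OR v3 OR v2) — v1 is true.
  12. (NOT v1 OR NOT v5 OR v6) — NOT v5 is true.
  13. (v5 OR v1 OR v2) — v1 is true.
  14. (NOT v2 OR NOT v6 OR v1) — v1 is true.
  15. (NOT v3 OR NOT v5 OR NOT v4) — NOT v5 is true.
  16. (v3 OR NOT v1 OR v6) — v6 is true.
  17. (NOT v3 OR v6 OR v2) — v2 is true.
  18. (v5 OR v2 OR v4) — v2 is true.
  19. (v2 OR NOT v6 OR NOT v1) — v2 is true.
  20. (v6 OR v2 OR NOT v4) — v2 is true.
  21. (v3 OR v2 OR NOT v6) — v2 is true.
  22. (NOT v5 OR NOT v2 OR NOT v3) — NOT v5 is true.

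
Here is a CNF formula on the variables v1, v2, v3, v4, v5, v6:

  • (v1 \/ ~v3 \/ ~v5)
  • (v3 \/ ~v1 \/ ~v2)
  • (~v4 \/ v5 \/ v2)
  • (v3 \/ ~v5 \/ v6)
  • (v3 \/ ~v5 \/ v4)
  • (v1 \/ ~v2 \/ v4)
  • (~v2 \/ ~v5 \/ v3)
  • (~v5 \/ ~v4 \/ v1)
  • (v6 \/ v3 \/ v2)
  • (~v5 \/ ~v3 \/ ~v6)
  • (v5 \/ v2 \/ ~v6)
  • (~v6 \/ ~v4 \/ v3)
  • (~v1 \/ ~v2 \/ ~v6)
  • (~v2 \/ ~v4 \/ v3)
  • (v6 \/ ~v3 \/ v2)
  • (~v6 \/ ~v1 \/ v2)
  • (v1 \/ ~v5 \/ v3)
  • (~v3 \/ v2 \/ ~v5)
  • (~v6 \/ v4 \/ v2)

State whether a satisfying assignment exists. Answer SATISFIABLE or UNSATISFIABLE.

Set v1 = True and propagate.
For the remaining variables, v2 = True, v3 = True, v4 = True, v5 = False, v6 = False works.
So v1=T  v2=T  v3=T  v4=T  v5=F  v6=F is a satisfying assignment.

SATISFIABLE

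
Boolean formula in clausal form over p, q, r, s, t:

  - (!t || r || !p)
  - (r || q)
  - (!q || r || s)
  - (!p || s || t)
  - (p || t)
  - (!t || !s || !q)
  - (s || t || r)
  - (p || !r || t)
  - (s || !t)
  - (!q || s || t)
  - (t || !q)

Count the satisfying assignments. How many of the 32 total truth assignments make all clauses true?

3

The models are:
  p=F q=F r=T s=T t=T
  p=T q=F r=T s=T t=F
  p=T q=F r=T s=T t=T
That's 3 in total.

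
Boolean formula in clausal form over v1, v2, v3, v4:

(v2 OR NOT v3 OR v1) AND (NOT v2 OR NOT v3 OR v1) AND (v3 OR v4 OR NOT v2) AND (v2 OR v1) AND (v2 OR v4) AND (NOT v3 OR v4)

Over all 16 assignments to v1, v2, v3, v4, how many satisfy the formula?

5

Satisfying assignments:
  v1=0 v2=1 v3=0 v4=1
  v1=1 v2=0 v3=0 v4=1
  v1=1 v2=0 v3=1 v4=1
  v1=1 v2=1 v3=0 v4=1
  v1=1 v2=1 v3=1 v4=1
Count: 5.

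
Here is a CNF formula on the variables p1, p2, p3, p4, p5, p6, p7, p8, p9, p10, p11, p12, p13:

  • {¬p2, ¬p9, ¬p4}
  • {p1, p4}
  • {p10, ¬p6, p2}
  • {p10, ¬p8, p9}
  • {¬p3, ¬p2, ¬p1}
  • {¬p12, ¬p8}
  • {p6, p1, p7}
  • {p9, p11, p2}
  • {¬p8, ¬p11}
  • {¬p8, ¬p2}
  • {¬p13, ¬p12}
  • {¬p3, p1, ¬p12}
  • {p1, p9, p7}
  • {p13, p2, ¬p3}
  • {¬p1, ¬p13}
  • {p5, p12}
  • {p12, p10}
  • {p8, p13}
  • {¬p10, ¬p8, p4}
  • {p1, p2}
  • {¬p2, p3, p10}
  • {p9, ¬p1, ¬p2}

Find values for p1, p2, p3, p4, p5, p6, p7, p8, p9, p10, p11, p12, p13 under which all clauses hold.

p1=T  p2=F  p3=F  p4=T  p5=T  p6=F  p7=T  p8=T  p9=T  p10=T  p11=F  p12=F  p13=F

Pure literal: p5 appears only positively; assign p5 = True.
p7 occurs only positively in the remaining clauses — set p7 = True.
Set p1 = True and propagate.
  then p13 is forced to False.
  then p8 is forced to True.
  then p12 is forced to False.
  then p11 is forced to False.
  then p2 is forced to False.
  then p9 is forced to True.
  then p3 is forced to False.
  then p10 is forced to True.
  then p4 is forced to True.
p6 is now unconstrained; take p6 = False.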